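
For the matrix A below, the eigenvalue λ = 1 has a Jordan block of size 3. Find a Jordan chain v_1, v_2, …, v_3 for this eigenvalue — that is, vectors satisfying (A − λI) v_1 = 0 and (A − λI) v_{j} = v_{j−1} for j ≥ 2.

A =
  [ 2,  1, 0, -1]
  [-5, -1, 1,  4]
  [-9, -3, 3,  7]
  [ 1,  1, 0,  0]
A Jordan chain for λ = 1 of length 3:
v_1 = (-5, 0, -5, -5)ᵀ
v_2 = (1, -5, -9, 1)ᵀ
v_3 = (1, 0, 0, 0)ᵀ

Let N = A − (1)·I. We want v_3 with N^3 v_3 = 0 but N^2 v_3 ≠ 0; then v_{j-1} := N · v_j for j = 3, …, 2.

Pick v_3 = (1, 0, 0, 0)ᵀ.
Then v_2 = N · v_3 = (1, -5, -9, 1)ᵀ.
Then v_1 = N · v_2 = (-5, 0, -5, -5)ᵀ.

Sanity check: (A − (1)·I) v_1 = (0, 0, 0, 0)ᵀ = 0. ✓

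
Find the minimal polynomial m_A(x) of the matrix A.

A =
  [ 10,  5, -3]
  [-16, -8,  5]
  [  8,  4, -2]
x^3

The characteristic polynomial is χ_A(x) = x^3, so the eigenvalues are known. The minimal polynomial is
  m_A(x) = Π_λ (x − λ)^{k_λ}
where k_λ is the size of the *largest* Jordan block for λ (equivalently, the smallest k with (A − λI)^k v = 0 for every generalised eigenvector v of λ).

  λ = 0: largest Jordan block has size 3, contributing (x − 0)^3

So m_A(x) = x^3 = x^3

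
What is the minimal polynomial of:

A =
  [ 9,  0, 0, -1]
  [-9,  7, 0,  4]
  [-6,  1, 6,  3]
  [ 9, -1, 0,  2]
x^3 - 18*x^2 + 108*x - 216

The characteristic polynomial is χ_A(x) = (x - 6)^4, so the eigenvalues are known. The minimal polynomial is
  m_A(x) = Π_λ (x − λ)^{k_λ}
where k_λ is the size of the *largest* Jordan block for λ (equivalently, the smallest k with (A − λI)^k v = 0 for every generalised eigenvector v of λ).

  λ = 6: largest Jordan block has size 3, contributing (x − 6)^3

So m_A(x) = (x - 6)^3 = x^3 - 18*x^2 + 108*x - 216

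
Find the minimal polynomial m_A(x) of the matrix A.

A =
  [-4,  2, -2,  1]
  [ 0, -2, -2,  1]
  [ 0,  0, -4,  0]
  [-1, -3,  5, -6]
x^3 + 12*x^2 + 48*x + 64

The characteristic polynomial is χ_A(x) = (x + 4)^4, so the eigenvalues are known. The minimal polynomial is
  m_A(x) = Π_λ (x − λ)^{k_λ}
where k_λ is the size of the *largest* Jordan block for λ (equivalently, the smallest k with (A − λI)^k v = 0 for every generalised eigenvector v of λ).

  λ = -4: largest Jordan block has size 3, contributing (x + 4)^3

So m_A(x) = (x + 4)^3 = x^3 + 12*x^2 + 48*x + 64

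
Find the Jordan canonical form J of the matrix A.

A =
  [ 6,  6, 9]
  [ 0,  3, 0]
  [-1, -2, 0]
J_2(3) ⊕ J_1(3)

The characteristic polynomial is
  det(x·I − A) = x^3 - 9*x^2 + 27*x - 27 = (x - 3)^3

Eigenvalues and multiplicities (the geometric multiplicity of λ is n − rank(A − λI), which equals the number of Jordan blocks for λ):
  λ = 3: algebraic multiplicity = 3, geometric multiplicity = 2

Determining the block sizes for each eigenvalue:
  λ = 3: 2 blocks summing to 3 forces exactly one block of size 2 and the rest size 1 → block sizes [2, 1]

Assembling the blocks gives a Jordan form
J =
  [3, 1, 0]
  [0, 3, 0]
  [0, 0, 3]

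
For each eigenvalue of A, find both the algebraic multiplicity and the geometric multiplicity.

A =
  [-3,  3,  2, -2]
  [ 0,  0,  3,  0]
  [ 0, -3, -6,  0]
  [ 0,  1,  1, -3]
λ = -3: alg = 4, geom = 2

Step 1 — factor the characteristic polynomial to read off the algebraic multiplicities:
  χ_A(x) = (x + 3)^4

Step 2 — compute geometric multiplicities via the rank-nullity identity g(λ) = n − rank(A − λI):
  rank(A − (-3)·I) = 2, so dim ker(A − (-3)·I) = n − 2 = 2

Summary:
  λ = -3: algebraic multiplicity = 4, geometric multiplicity = 2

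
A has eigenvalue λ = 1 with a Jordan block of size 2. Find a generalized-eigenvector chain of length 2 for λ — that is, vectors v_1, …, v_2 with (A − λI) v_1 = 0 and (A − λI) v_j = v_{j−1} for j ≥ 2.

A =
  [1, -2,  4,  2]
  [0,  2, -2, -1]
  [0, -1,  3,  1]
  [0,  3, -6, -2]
A Jordan chain for λ = 1 of length 2:
v_1 = (-2, 1, -1, 3)ᵀ
v_2 = (0, 1, 0, 0)ᵀ

Let N = A − (1)·I. We want v_2 with N^2 v_2 = 0 but N^1 v_2 ≠ 0; then v_{j-1} := N · v_j for j = 2, …, 2.

Pick v_2 = (0, 1, 0, 0)ᵀ.
Then v_1 = N · v_2 = (-2, 1, -1, 3)ᵀ.

Sanity check: (A − (1)·I) v_1 = (0, 0, 0, 0)ᵀ = 0. ✓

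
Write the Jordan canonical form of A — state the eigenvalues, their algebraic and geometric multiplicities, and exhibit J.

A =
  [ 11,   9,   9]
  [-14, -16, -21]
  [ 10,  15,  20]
J_2(5) ⊕ J_1(5)

The characteristic polynomial is
  det(x·I − A) = x^3 - 15*x^2 + 75*x - 125 = (x - 5)^3

Eigenvalues and multiplicities (the geometric multiplicity of λ is n − rank(A − λI), which equals the number of Jordan blocks for λ):
  λ = 5: algebraic multiplicity = 3, geometric multiplicity = 2

Determining the block sizes for each eigenvalue:
  λ = 5: 2 blocks summing to 3 forces exactly one block of size 2 and the rest size 1 → block sizes [2, 1]

Assembling the blocks gives a Jordan form
J =
  [5, 1, 0]
  [0, 5, 0]
  [0, 0, 5]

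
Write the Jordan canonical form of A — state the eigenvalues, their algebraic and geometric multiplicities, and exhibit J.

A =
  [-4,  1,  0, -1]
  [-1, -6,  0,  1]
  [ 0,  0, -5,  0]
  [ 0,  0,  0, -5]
J_2(-5) ⊕ J_1(-5) ⊕ J_1(-5)

The characteristic polynomial is
  det(x·I − A) = x^4 + 20*x^3 + 150*x^2 + 500*x + 625 = (x + 5)^4

Eigenvalues and multiplicities (the geometric multiplicity of λ is n − rank(A − λI), which equals the number of Jordan blocks for λ):
  λ = -5: algebraic multiplicity = 4, geometric multiplicity = 3

Determining the block sizes for each eigenvalue:
  λ = -5: 3 blocks summing to 4 forces exactly one block of size 2 and the rest size 1 → block sizes [2, 1, 1]

Assembling the blocks gives a Jordan form
J =
  [-5,  1,  0,  0]
  [ 0, -5,  0,  0]
  [ 0,  0, -5,  0]
  [ 0,  0,  0, -5]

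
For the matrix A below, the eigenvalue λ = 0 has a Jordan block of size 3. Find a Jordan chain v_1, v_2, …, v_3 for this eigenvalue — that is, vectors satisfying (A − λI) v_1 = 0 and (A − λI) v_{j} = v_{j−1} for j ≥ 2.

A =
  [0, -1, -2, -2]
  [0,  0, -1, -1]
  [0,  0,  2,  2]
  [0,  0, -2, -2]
A Jordan chain for λ = 0 of length 3:
v_1 = (1, 0, 0, 0)ᵀ
v_2 = (-2, -1, 2, -2)ᵀ
v_3 = (0, 0, 1, 0)ᵀ

Let N = A − (0)·I. We want v_3 with N^3 v_3 = 0 but N^2 v_3 ≠ 0; then v_{j-1} := N · v_j for j = 3, …, 2.

Pick v_3 = (0, 0, 1, 0)ᵀ.
Then v_2 = N · v_3 = (-2, -1, 2, -2)ᵀ.
Then v_1 = N · v_2 = (1, 0, 0, 0)ᵀ.

Sanity check: (A − (0)·I) v_1 = (0, 0, 0, 0)ᵀ = 0. ✓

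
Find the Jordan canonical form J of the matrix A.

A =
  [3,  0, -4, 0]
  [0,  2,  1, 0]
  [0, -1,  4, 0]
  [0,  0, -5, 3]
J_3(3) ⊕ J_1(3)

The characteristic polynomial is
  det(x·I − A) = x^4 - 12*x^3 + 54*x^2 - 108*x + 81 = (x - 3)^4

Eigenvalues and multiplicities (the geometric multiplicity of λ is n − rank(A − λI), which equals the number of Jordan blocks for λ):
  λ = 3: algebraic multiplicity = 4, geometric multiplicity = 2

Determining the block sizes for each eigenvalue:
  λ = 3: with am = 4 and gm = 2, the partition is not yet determined (e.g. several partitions of 4 into 2 parts exist). Let N = A − (3)·I. Computing rank(N^1) = 2, rank(N^2) = 1, rank(N^3) = 0; the number of blocks of size ≥ j is rank(N^{j−1}) − rank(N^j), giving [2, 1, 1]. So we have 1 block(s) of size 3, 1 block(s) of size 1 → block sizes [3, 1]

Assembling the blocks gives a Jordan form
J =
  [3, 1, 0, 0]
  [0, 3, 1, 0]
  [0, 0, 3, 0]
  [0, 0, 0, 3]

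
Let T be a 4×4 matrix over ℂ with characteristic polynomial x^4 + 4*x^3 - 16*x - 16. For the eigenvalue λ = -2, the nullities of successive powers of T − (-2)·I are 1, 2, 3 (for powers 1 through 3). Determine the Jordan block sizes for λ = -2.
Block sizes for λ = -2: [3]

From the dimensions of kernels of powers, the number of Jordan blocks of size at least j is d_j − d_{j−1} where d_j = dim ker(N^j) (with d_0 = 0). Computing the differences gives [1, 1, 1].
The number of blocks of size exactly k is (#blocks of size ≥ k) − (#blocks of size ≥ k + 1), so the partition is: 1 block(s) of size 3.
In nonincreasing order the block sizes are [3].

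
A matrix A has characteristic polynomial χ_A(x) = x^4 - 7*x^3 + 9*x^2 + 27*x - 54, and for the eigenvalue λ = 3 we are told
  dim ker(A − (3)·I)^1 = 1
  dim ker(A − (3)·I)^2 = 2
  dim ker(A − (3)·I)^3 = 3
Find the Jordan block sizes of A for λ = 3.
Block sizes for λ = 3: [3]

From the dimensions of kernels of powers, the number of Jordan blocks of size at least j is d_j − d_{j−1} where d_j = dim ker(N^j) (with d_0 = 0). Computing the differences gives [1, 1, 1].
The number of blocks of size exactly k is (#blocks of size ≥ k) − (#blocks of size ≥ k + 1), so the partition is: 1 block(s) of size 3.
In nonincreasing order the block sizes are [3].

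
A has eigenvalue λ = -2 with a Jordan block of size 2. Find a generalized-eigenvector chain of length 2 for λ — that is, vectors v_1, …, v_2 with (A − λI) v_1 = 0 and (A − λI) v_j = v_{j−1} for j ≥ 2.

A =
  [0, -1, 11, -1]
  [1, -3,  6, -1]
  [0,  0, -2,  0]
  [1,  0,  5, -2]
A Jordan chain for λ = -2 of length 2:
v_1 = (0, -1, 0, 1)ᵀ
v_2 = (1, 2, 0, 0)ᵀ

Let N = A − (-2)·I. We want v_2 with N^2 v_2 = 0 but N^1 v_2 ≠ 0; then v_{j-1} := N · v_j for j = 2, …, 2.

Pick v_2 = (1, 2, 0, 0)ᵀ.
Then v_1 = N · v_2 = (0, -1, 0, 1)ᵀ.

Sanity check: (A − (-2)·I) v_1 = (0, 0, 0, 0)ᵀ = 0. ✓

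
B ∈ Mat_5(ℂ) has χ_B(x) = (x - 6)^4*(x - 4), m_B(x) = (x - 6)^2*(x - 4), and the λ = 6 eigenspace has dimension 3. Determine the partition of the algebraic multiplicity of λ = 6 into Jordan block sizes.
Block sizes for λ = 6: [2, 1, 1]

Step 1 — from the characteristic polynomial, algebraic multiplicity of λ = 6 is 4. From dim ker(B − (6)·I) = 3, there are exactly 3 Jordan blocks for λ = 6.
Step 2 — from the minimal polynomial, the factor (x − 6)^2 tells us the largest block for λ = 6 has size 2.
Step 3 — with total size 4, 3 blocks, and largest block 2, the block sizes (in nonincreasing order) are [2, 1, 1].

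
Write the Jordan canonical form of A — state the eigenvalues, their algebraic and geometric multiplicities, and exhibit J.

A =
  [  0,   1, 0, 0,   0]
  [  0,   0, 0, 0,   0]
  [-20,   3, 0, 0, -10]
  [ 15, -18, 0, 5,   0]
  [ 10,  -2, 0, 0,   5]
J_2(0) ⊕ J_1(0) ⊕ J_1(5) ⊕ J_1(5)

The characteristic polynomial is
  det(x·I − A) = x^5 - 10*x^4 + 25*x^3 = x^3*(x - 5)^2

Eigenvalues and multiplicities (the geometric multiplicity of λ is n − rank(A − λI), which equals the number of Jordan blocks for λ):
  λ = 0: algebraic multiplicity = 3, geometric multiplicity = 2
  λ = 5: algebraic multiplicity = 2, geometric multiplicity = 2

Determining the block sizes for each eigenvalue:
  λ = 0: 2 blocks summing to 3 forces exactly one block of size 2 and the rest size 1 → block sizes [2, 1]
  λ = 5: gm = am = 2, so every block has size 1 → block sizes [1, 1]

Assembling the blocks gives a Jordan form
J =
  [0, 1, 0, 0, 0]
  [0, 0, 0, 0, 0]
  [0, 0, 0, 0, 0]
  [0, 0, 0, 5, 0]
  [0, 0, 0, 0, 5]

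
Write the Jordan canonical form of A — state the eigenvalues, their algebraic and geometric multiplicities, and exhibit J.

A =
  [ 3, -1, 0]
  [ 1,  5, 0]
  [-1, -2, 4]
J_3(4)

The characteristic polynomial is
  det(x·I − A) = x^3 - 12*x^2 + 48*x - 64 = (x - 4)^3

Eigenvalues and multiplicities (the geometric multiplicity of λ is n − rank(A − λI), which equals the number of Jordan blocks for λ):
  λ = 4: algebraic multiplicity = 3, geometric multiplicity = 1

Determining the block sizes for each eigenvalue:
  λ = 4: one block (gm = 1), so the single block has size am = 3 → block sizes [3]

Assembling the blocks gives a Jordan form
J =
  [4, 1, 0]
  [0, 4, 1]
  [0, 0, 4]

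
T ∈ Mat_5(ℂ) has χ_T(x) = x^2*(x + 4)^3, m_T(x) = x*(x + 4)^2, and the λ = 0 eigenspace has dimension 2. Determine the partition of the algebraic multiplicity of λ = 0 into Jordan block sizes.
Block sizes for λ = 0: [1, 1]

Step 1 — from the characteristic polynomial, algebraic multiplicity of λ = 0 is 2. From dim ker(T − (0)·I) = 2, there are exactly 2 Jordan blocks for λ = 0.
Step 2 — from the minimal polynomial, the factor (x − 0) tells us the largest block for λ = 0 has size 1.
Step 3 — with total size 2, 2 blocks, and largest block 1, the block sizes (in nonincreasing order) are [1, 1].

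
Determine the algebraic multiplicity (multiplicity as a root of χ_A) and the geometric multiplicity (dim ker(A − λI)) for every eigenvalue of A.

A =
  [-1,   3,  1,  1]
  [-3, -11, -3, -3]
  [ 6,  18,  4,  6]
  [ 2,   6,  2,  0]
λ = -2: alg = 4, geom = 3

Step 1 — factor the characteristic polynomial to read off the algebraic multiplicities:
  χ_A(x) = (x + 2)^4

Step 2 — compute geometric multiplicities via the rank-nullity identity g(λ) = n − rank(A − λI):
  rank(A − (-2)·I) = 1, so dim ker(A − (-2)·I) = n − 1 = 3

Summary:
  λ = -2: algebraic multiplicity = 4, geometric multiplicity = 3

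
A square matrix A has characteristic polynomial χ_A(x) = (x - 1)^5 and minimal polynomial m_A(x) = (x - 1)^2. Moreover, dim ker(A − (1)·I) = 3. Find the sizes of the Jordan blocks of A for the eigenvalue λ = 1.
Block sizes for λ = 1: [2, 2, 1]

Step 1 — from the characteristic polynomial, algebraic multiplicity of λ = 1 is 5. From dim ker(A − (1)·I) = 3, there are exactly 3 Jordan blocks for λ = 1.
Step 2 — from the minimal polynomial, the factor (x − 1)^2 tells us the largest block for λ = 1 has size 2.
Step 3 — with total size 5, 3 blocks, and largest block 2, the block sizes (in nonincreasing order) are [2, 2, 1].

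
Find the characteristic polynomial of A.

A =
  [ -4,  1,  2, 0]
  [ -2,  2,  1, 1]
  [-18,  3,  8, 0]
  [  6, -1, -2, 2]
x^4 - 8*x^3 + 24*x^2 - 32*x + 16

Expanding det(x·I − A) (e.g. by cofactor expansion or by noting that A is similar to its Jordan form J, which has the same characteristic polynomial as A) gives
  χ_A(x) = x^4 - 8*x^3 + 24*x^2 - 32*x + 16
which factors as (x - 2)^4. The eigenvalues (with algebraic multiplicities) are λ = 2 with multiplicity 4.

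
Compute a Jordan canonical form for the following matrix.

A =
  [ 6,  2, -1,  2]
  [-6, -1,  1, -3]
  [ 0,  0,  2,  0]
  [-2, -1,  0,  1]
J_3(2) ⊕ J_1(2)

The characteristic polynomial is
  det(x·I − A) = x^4 - 8*x^3 + 24*x^2 - 32*x + 16 = (x - 2)^4

Eigenvalues and multiplicities (the geometric multiplicity of λ is n − rank(A − λI), which equals the number of Jordan blocks for λ):
  λ = 2: algebraic multiplicity = 4, geometric multiplicity = 2

Determining the block sizes for each eigenvalue:
  λ = 2: with am = 4 and gm = 2, the partition is not yet determined (e.g. several partitions of 4 into 2 parts exist). Let N = A − (2)·I. Computing rank(N^1) = 2, rank(N^2) = 1, rank(N^3) = 0; the number of blocks of size ≥ j is rank(N^{j−1}) − rank(N^j), giving [2, 1, 1]. So we have 1 block(s) of size 3, 1 block(s) of size 1 → block sizes [3, 1]

Assembling the blocks gives a Jordan form
J =
  [2, 1, 0, 0]
  [0, 2, 1, 0]
  [0, 0, 2, 0]
  [0, 0, 0, 2]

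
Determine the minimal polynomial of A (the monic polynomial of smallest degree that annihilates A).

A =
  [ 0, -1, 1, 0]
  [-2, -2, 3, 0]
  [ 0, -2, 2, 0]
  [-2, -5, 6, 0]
x^3

The characteristic polynomial is χ_A(x) = x^4, so the eigenvalues are known. The minimal polynomial is
  m_A(x) = Π_λ (x − λ)^{k_λ}
where k_λ is the size of the *largest* Jordan block for λ (equivalently, the smallest k with (A − λI)^k v = 0 for every generalised eigenvector v of λ).

  λ = 0: largest Jordan block has size 3, contributing (x − 0)^3

So m_A(x) = x^3 = x^3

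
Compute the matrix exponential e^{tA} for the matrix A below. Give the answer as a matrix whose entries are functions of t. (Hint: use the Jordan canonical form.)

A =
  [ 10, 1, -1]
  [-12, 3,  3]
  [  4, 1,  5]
e^{tA} =
  [4*t*exp(6*t) + exp(6*t), t*exp(6*t), -t*exp(6*t)]
  [-12*t*exp(6*t), -3*t*exp(6*t) + exp(6*t), 3*t*exp(6*t)]
  [4*t*exp(6*t), t*exp(6*t), -t*exp(6*t) + exp(6*t)]

Strategy: write A = P · J · P⁻¹ where J is a Jordan canonical form, so e^{tA} = P · e^{tJ} · P⁻¹, and e^{tJ} can be computed block-by-block.

A has Jordan form
J =
  [6, 1, 0]
  [0, 6, 0]
  [0, 0, 6]
(up to reordering of blocks).

Per-block formulas:
  For a 1×1 block at λ = 6: exp(t · [6]) = [e^(6t)].
  For a 2×2 Jordan block J_2(6): exp(t · J_2(6)) = e^(6t)·(I + t·N), where N is the 2×2 nilpotent shift.

After assembling e^{tJ} and conjugating by P, we get:

e^{tA} =
  [4*t*exp(6*t) + exp(6*t), t*exp(6*t), -t*exp(6*t)]
  [-12*t*exp(6*t), -3*t*exp(6*t) + exp(6*t), 3*t*exp(6*t)]
  [4*t*exp(6*t), t*exp(6*t), -t*exp(6*t) + exp(6*t)]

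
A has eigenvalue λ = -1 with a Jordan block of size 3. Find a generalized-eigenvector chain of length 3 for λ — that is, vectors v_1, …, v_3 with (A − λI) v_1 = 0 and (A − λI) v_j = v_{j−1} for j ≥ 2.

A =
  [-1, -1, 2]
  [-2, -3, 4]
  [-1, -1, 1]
A Jordan chain for λ = -1 of length 3:
v_1 = (0, 2, 1)ᵀ
v_2 = (-1, -2, -1)ᵀ
v_3 = (0, 1, 0)ᵀ

Let N = A − (-1)·I. We want v_3 with N^3 v_3 = 0 but N^2 v_3 ≠ 0; then v_{j-1} := N · v_j for j = 3, …, 2.

Pick v_3 = (0, 1, 0)ᵀ.
Then v_2 = N · v_3 = (-1, -2, -1)ᵀ.
Then v_1 = N · v_2 = (0, 2, 1)ᵀ.

Sanity check: (A − (-1)·I) v_1 = (0, 0, 0)ᵀ = 0. ✓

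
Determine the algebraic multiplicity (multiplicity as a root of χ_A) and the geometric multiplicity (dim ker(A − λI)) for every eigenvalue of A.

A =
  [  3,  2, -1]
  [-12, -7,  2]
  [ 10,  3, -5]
λ = -3: alg = 3, geom = 1

Step 1 — factor the characteristic polynomial to read off the algebraic multiplicities:
  χ_A(x) = (x + 3)^3

Step 2 — compute geometric multiplicities via the rank-nullity identity g(λ) = n − rank(A − λI):
  rank(A − (-3)·I) = 2, so dim ker(A − (-3)·I) = n − 2 = 1

Summary:
  λ = -3: algebraic multiplicity = 3, geometric multiplicity = 1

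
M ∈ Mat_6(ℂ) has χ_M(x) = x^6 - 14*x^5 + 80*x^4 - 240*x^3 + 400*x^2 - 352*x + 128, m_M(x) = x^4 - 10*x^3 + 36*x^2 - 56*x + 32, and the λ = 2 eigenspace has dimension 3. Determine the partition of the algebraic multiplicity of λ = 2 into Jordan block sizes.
Block sizes for λ = 2: [3, 1, 1]

Step 1 — from the characteristic polynomial, algebraic multiplicity of λ = 2 is 5. From dim ker(M − (2)·I) = 3, there are exactly 3 Jordan blocks for λ = 2.
Step 2 — from the minimal polynomial, the factor (x − 2)^3 tells us the largest block for λ = 2 has size 3.
Step 3 — with total size 5, 3 blocks, and largest block 3, the block sizes (in nonincreasing order) are [3, 1, 1].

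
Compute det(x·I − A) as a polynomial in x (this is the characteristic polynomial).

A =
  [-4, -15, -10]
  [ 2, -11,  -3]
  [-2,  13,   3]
x^3 + 12*x^2 + 48*x + 64

Expanding det(x·I − A) (e.g. by cofactor expansion or by noting that A is similar to its Jordan form J, which has the same characteristic polynomial as A) gives
  χ_A(x) = x^3 + 12*x^2 + 48*x + 64
which factors as (x + 4)^3. The eigenvalues (with algebraic multiplicities) are λ = -4 with multiplicity 3.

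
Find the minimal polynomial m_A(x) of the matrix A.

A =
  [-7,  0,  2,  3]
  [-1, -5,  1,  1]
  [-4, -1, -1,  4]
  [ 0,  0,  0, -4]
x^3 + 13*x^2 + 56*x + 80

The characteristic polynomial is χ_A(x) = (x + 4)^3*(x + 5), so the eigenvalues are known. The minimal polynomial is
  m_A(x) = Π_λ (x − λ)^{k_λ}
where k_λ is the size of the *largest* Jordan block for λ (equivalently, the smallest k with (A − λI)^k v = 0 for every generalised eigenvector v of λ).

  λ = -5: largest Jordan block has size 1, contributing (x + 5)
  λ = -4: largest Jordan block has size 2, contributing (x + 4)^2

So m_A(x) = (x + 4)^2*(x + 5) = x^3 + 13*x^2 + 56*x + 80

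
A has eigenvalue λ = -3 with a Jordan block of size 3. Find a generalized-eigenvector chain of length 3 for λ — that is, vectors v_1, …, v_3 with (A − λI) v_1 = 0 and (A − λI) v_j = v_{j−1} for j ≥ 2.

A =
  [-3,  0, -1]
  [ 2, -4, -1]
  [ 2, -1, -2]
A Jordan chain for λ = -3 of length 3:
v_1 = (-2, -4, 0)ᵀ
v_2 = (0, 2, 2)ᵀ
v_3 = (1, 0, 0)ᵀ

Let N = A − (-3)·I. We want v_3 with N^3 v_3 = 0 but N^2 v_3 ≠ 0; then v_{j-1} := N · v_j for j = 3, …, 2.

Pick v_3 = (1, 0, 0)ᵀ.
Then v_2 = N · v_3 = (0, 2, 2)ᵀ.
Then v_1 = N · v_2 = (-2, -4, 0)ᵀ.

Sanity check: (A − (-3)·I) v_1 = (0, 0, 0)ᵀ = 0. ✓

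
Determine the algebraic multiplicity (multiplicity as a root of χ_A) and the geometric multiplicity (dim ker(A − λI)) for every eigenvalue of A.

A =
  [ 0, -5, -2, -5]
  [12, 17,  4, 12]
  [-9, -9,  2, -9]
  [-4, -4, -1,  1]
λ = 5: alg = 4, geom = 2

Step 1 — factor the characteristic polynomial to read off the algebraic multiplicities:
  χ_A(x) = (x - 5)^4

Step 2 — compute geometric multiplicities via the rank-nullity identity g(λ) = n − rank(A − λI):
  rank(A − (5)·I) = 2, so dim ker(A − (5)·I) = n − 2 = 2

Summary:
  λ = 5: algebraic multiplicity = 4, geometric multiplicity = 2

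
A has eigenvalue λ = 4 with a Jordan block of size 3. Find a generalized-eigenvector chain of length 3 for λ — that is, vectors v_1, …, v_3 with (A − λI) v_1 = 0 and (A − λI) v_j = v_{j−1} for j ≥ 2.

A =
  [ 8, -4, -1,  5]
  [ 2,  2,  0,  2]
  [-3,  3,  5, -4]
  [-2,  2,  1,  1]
A Jordan chain for λ = 4 of length 3:
v_1 = (1, 0, -1, -1)ᵀ
v_2 = (4, 2, -3, -2)ᵀ
v_3 = (1, 0, 0, 0)ᵀ

Let N = A − (4)·I. We want v_3 with N^3 v_3 = 0 but N^2 v_3 ≠ 0; then v_{j-1} := N · v_j for j = 3, …, 2.

Pick v_3 = (1, 0, 0, 0)ᵀ.
Then v_2 = N · v_3 = (4, 2, -3, -2)ᵀ.
Then v_1 = N · v_2 = (1, 0, -1, -1)ᵀ.

Sanity check: (A − (4)·I) v_1 = (0, 0, 0, 0)ᵀ = 0. ✓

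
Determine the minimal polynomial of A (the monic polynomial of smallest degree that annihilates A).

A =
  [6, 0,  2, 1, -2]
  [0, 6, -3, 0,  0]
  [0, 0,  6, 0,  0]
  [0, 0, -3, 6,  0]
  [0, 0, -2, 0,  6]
x^3 - 18*x^2 + 108*x - 216

The characteristic polynomial is χ_A(x) = (x - 6)^5, so the eigenvalues are known. The minimal polynomial is
  m_A(x) = Π_λ (x − λ)^{k_λ}
where k_λ is the size of the *largest* Jordan block for λ (equivalently, the smallest k with (A − λI)^k v = 0 for every generalised eigenvector v of λ).

  λ = 6: largest Jordan block has size 3, contributing (x − 6)^3

So m_A(x) = (x - 6)^3 = x^3 - 18*x^2 + 108*x - 216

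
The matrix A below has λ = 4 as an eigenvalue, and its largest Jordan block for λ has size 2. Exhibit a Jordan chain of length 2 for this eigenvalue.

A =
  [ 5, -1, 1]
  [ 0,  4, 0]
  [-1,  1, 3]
A Jordan chain for λ = 4 of length 2:
v_1 = (1, 0, -1)ᵀ
v_2 = (1, 0, 0)ᵀ

Let N = A − (4)·I. We want v_2 with N^2 v_2 = 0 but N^1 v_2 ≠ 0; then v_{j-1} := N · v_j for j = 2, …, 2.

Pick v_2 = (1, 0, 0)ᵀ.
Then v_1 = N · v_2 = (1, 0, -1)ᵀ.

Sanity check: (A − (4)·I) v_1 = (0, 0, 0)ᵀ = 0. ✓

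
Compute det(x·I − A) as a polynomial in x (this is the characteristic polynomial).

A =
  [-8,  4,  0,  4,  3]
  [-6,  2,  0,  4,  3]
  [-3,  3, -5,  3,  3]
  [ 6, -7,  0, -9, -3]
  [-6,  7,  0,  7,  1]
x^5 + 19*x^4 + 139*x^3 + 485*x^2 + 800*x + 500

Expanding det(x·I − A) (e.g. by cofactor expansion or by noting that A is similar to its Jordan form J, which has the same characteristic polynomial as A) gives
  χ_A(x) = x^5 + 19*x^4 + 139*x^3 + 485*x^2 + 800*x + 500
which factors as (x + 2)^2*(x + 5)^3. The eigenvalues (with algebraic multiplicities) are λ = -5 with multiplicity 3, λ = -2 with multiplicity 2.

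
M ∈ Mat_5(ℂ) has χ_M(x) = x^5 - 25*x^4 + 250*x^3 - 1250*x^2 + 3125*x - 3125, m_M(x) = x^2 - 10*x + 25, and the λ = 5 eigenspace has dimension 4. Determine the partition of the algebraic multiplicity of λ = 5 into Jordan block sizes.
Block sizes for λ = 5: [2, 1, 1, 1]

Step 1 — from the characteristic polynomial, algebraic multiplicity of λ = 5 is 5. From dim ker(M − (5)·I) = 4, there are exactly 4 Jordan blocks for λ = 5.
Step 2 — from the minimal polynomial, the factor (x − 5)^2 tells us the largest block for λ = 5 has size 2.
Step 3 — with total size 5, 4 blocks, and largest block 2, the block sizes (in nonincreasing order) are [2, 1, 1, 1].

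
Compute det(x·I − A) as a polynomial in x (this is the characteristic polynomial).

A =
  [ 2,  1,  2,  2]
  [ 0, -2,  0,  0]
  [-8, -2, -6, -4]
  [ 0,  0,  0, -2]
x^4 + 8*x^3 + 24*x^2 + 32*x + 16

Expanding det(x·I − A) (e.g. by cofactor expansion or by noting that A is similar to its Jordan form J, which has the same characteristic polynomial as A) gives
  χ_A(x) = x^4 + 8*x^3 + 24*x^2 + 32*x + 16
which factors as (x + 2)^4. The eigenvalues (with algebraic multiplicities) are λ = -2 with multiplicity 4.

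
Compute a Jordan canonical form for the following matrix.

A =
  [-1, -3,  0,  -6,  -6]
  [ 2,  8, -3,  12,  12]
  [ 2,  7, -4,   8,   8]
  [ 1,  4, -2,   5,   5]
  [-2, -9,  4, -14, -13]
J_3(-1) ⊕ J_2(-1)

The characteristic polynomial is
  det(x·I − A) = x^5 + 5*x^4 + 10*x^3 + 10*x^2 + 5*x + 1 = (x + 1)^5

Eigenvalues and multiplicities (the geometric multiplicity of λ is n − rank(A − λI), which equals the number of Jordan blocks for λ):
  λ = -1: algebraic multiplicity = 5, geometric multiplicity = 2

Determining the block sizes for each eigenvalue:
  λ = -1: with am = 5 and gm = 2, the partition is not yet determined (e.g. several partitions of 5 into 2 parts exist). Let N = A − (-1)·I. Computing rank(N^1) = 3, rank(N^2) = 1, rank(N^3) = 0; the number of blocks of size ≥ j is rank(N^{j−1}) − rank(N^j), giving [2, 2, 1]. So we have 1 block(s) of size 3, 1 block(s) of size 2 → block sizes [3, 2]

Assembling the blocks gives a Jordan form
J =
  [-1,  1,  0,  0,  0]
  [ 0, -1,  1,  0,  0]
  [ 0,  0, -1,  0,  0]
  [ 0,  0,  0, -1,  1]
  [ 0,  0,  0,  0, -1]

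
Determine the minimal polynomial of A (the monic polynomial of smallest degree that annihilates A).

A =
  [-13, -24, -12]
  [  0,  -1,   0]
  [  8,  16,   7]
x^2 + 6*x + 5

The characteristic polynomial is χ_A(x) = (x + 1)^2*(x + 5), so the eigenvalues are known. The minimal polynomial is
  m_A(x) = Π_λ (x − λ)^{k_λ}
where k_λ is the size of the *largest* Jordan block for λ (equivalently, the smallest k with (A − λI)^k v = 0 for every generalised eigenvector v of λ).

  λ = -5: largest Jordan block has size 1, contributing (x + 5)
  λ = -1: largest Jordan block has size 1, contributing (x + 1)

So m_A(x) = (x + 1)*(x + 5) = x^2 + 6*x + 5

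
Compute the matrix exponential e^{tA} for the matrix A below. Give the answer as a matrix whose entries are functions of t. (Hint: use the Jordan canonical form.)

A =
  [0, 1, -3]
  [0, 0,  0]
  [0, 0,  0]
e^{tA} =
  [1, t, -3*t]
  [0, 1, 0]
  [0, 0, 1]

Strategy: write A = P · J · P⁻¹ where J is a Jordan canonical form, so e^{tA} = P · e^{tJ} · P⁻¹, and e^{tJ} can be computed block-by-block.

A has Jordan form
J =
  [0, 1, 0]
  [0, 0, 0]
  [0, 0, 0]
(up to reordering of blocks).

Per-block formulas:
  For a 2×2 Jordan block J_2(0): exp(t · J_2(0)) = e^(0t)·(I + t·N), where N is the 2×2 nilpotent shift.
  For a 1×1 block at λ = 0: exp(t · [0]) = [e^(0t)].

After assembling e^{tJ} and conjugating by P, we get:

e^{tA} =
  [1, t, -3*t]
  [0, 1, 0]
  [0, 0, 1]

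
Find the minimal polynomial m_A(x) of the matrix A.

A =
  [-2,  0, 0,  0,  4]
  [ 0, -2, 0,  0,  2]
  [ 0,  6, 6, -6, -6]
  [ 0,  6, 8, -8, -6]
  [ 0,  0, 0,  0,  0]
x^2 + 2*x

The characteristic polynomial is χ_A(x) = x^2*(x + 2)^3, so the eigenvalues are known. The minimal polynomial is
  m_A(x) = Π_λ (x − λ)^{k_λ}
where k_λ is the size of the *largest* Jordan block for λ (equivalently, the smallest k with (A − λI)^k v = 0 for every generalised eigenvector v of λ).

  λ = -2: largest Jordan block has size 1, contributing (x + 2)
  λ = 0: largest Jordan block has size 1, contributing (x − 0)

So m_A(x) = x*(x + 2) = x^2 + 2*x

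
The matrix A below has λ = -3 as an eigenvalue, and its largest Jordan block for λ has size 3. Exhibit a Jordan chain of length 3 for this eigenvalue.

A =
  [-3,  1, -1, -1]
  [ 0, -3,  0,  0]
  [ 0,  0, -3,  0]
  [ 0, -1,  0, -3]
A Jordan chain for λ = -3 of length 3:
v_1 = (1, 0, 0, 0)ᵀ
v_2 = (1, 0, 0, -1)ᵀ
v_3 = (0, 1, 0, 0)ᵀ

Let N = A − (-3)·I. We want v_3 with N^3 v_3 = 0 but N^2 v_3 ≠ 0; then v_{j-1} := N · v_j for j = 3, …, 2.

Pick v_3 = (0, 1, 0, 0)ᵀ.
Then v_2 = N · v_3 = (1, 0, 0, -1)ᵀ.
Then v_1 = N · v_2 = (1, 0, 0, 0)ᵀ.

Sanity check: (A − (-3)·I) v_1 = (0, 0, 0, 0)ᵀ = 0. ✓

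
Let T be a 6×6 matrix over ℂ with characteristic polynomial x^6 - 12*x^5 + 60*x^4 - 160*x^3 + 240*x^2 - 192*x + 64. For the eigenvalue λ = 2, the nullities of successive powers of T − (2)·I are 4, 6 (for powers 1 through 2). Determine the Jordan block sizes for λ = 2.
Block sizes for λ = 2: [2, 2, 1, 1]

From the dimensions of kernels of powers, the number of Jordan blocks of size at least j is d_j − d_{j−1} where d_j = dim ker(N^j) (with d_0 = 0). Computing the differences gives [4, 2].
The number of blocks of size exactly k is (#blocks of size ≥ k) − (#blocks of size ≥ k + 1), so the partition is: 2 block(s) of size 1, 2 block(s) of size 2.
In nonincreasing order the block sizes are [2, 2, 1, 1].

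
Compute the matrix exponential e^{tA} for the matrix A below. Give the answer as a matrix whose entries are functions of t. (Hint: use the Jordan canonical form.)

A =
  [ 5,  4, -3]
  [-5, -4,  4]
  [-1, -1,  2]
e^{tA} =
  [-t^2*exp(t)/2 + 4*t*exp(t) + exp(t), -t^2*exp(t)/2 + 4*t*exp(t), t^2*exp(t)/2 - 3*t*exp(t)]
  [t^2*exp(t)/2 - 5*t*exp(t), t^2*exp(t)/2 - 5*t*exp(t) + exp(t), -t^2*exp(t)/2 + 4*t*exp(t)]
  [-t*exp(t), -t*exp(t), t*exp(t) + exp(t)]

Strategy: write A = P · J · P⁻¹ where J is a Jordan canonical form, so e^{tA} = P · e^{tJ} · P⁻¹, and e^{tJ} can be computed block-by-block.

A has Jordan form
J =
  [1, 1, 0]
  [0, 1, 1]
  [0, 0, 1]
(up to reordering of blocks).

Per-block formulas:
  For a 3×3 Jordan block J_3(1): exp(t · J_3(1)) = e^(1t)·(I + t·N + (t^2/2)·N^2), where N is the 3×3 nilpotent shift.

After assembling e^{tJ} and conjugating by P, we get:

e^{tA} =
  [-t^2*exp(t)/2 + 4*t*exp(t) + exp(t), -t^2*exp(t)/2 + 4*t*exp(t), t^2*exp(t)/2 - 3*t*exp(t)]
  [t^2*exp(t)/2 - 5*t*exp(t), t^2*exp(t)/2 - 5*t*exp(t) + exp(t), -t^2*exp(t)/2 + 4*t*exp(t)]
  [-t*exp(t), -t*exp(t), t*exp(t) + exp(t)]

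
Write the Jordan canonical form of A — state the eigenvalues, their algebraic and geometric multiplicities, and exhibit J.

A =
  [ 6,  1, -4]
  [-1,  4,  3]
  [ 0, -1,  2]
J_3(4)

The characteristic polynomial is
  det(x·I − A) = x^3 - 12*x^2 + 48*x - 64 = (x - 4)^3

Eigenvalues and multiplicities (the geometric multiplicity of λ is n − rank(A − λI), which equals the number of Jordan blocks for λ):
  λ = 4: algebraic multiplicity = 3, geometric multiplicity = 1

Determining the block sizes for each eigenvalue:
  λ = 4: one block (gm = 1), so the single block has size am = 3 → block sizes [3]

Assembling the blocks gives a Jordan form
J =
  [4, 1, 0]
  [0, 4, 1]
  [0, 0, 4]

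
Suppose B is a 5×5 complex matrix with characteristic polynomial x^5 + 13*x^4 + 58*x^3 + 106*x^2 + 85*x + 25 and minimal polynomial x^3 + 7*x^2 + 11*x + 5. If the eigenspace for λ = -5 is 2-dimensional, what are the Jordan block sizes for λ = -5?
Block sizes for λ = -5: [1, 1]

Step 1 — from the characteristic polynomial, algebraic multiplicity of λ = -5 is 2. From dim ker(B − (-5)·I) = 2, there are exactly 2 Jordan blocks for λ = -5.
Step 2 — from the minimal polynomial, the factor (x + 5) tells us the largest block for λ = -5 has size 1.
Step 3 — with total size 2, 2 blocks, and largest block 1, the block sizes (in nonincreasing order) are [1, 1].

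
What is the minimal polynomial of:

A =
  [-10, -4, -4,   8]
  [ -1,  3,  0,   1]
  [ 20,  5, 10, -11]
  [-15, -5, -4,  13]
x^2 - 8*x + 16

The characteristic polynomial is χ_A(x) = (x - 4)^4, so the eigenvalues are known. The minimal polynomial is
  m_A(x) = Π_λ (x − λ)^{k_λ}
where k_λ is the size of the *largest* Jordan block for λ (equivalently, the smallest k with (A − λI)^k v = 0 for every generalised eigenvector v of λ).

  λ = 4: largest Jordan block has size 2, contributing (x − 4)^2

So m_A(x) = (x - 4)^2 = x^2 - 8*x + 16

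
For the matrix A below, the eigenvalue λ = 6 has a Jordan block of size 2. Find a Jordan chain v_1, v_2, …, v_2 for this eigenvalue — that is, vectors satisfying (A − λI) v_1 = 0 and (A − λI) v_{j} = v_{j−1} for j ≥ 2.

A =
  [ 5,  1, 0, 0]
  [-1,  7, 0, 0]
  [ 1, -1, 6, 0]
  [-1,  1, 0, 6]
A Jordan chain for λ = 6 of length 2:
v_1 = (-1, -1, 1, -1)ᵀ
v_2 = (1, 0, 0, 0)ᵀ

Let N = A − (6)·I. We want v_2 with N^2 v_2 = 0 but N^1 v_2 ≠ 0; then v_{j-1} := N · v_j for j = 2, …, 2.

Pick v_2 = (1, 0, 0, 0)ᵀ.
Then v_1 = N · v_2 = (-1, -1, 1, -1)ᵀ.

Sanity check: (A − (6)·I) v_1 = (0, 0, 0, 0)ᵀ = 0. ✓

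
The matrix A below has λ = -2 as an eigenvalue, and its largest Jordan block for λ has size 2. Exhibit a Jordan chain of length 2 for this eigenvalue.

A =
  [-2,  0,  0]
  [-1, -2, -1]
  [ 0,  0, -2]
A Jordan chain for λ = -2 of length 2:
v_1 = (0, -1, 0)ᵀ
v_2 = (1, 0, 0)ᵀ

Let N = A − (-2)·I. We want v_2 with N^2 v_2 = 0 but N^1 v_2 ≠ 0; then v_{j-1} := N · v_j for j = 2, …, 2.

Pick v_2 = (1, 0, 0)ᵀ.
Then v_1 = N · v_2 = (0, -1, 0)ᵀ.

Sanity check: (A − (-2)·I) v_1 = (0, 0, 0)ᵀ = 0. ✓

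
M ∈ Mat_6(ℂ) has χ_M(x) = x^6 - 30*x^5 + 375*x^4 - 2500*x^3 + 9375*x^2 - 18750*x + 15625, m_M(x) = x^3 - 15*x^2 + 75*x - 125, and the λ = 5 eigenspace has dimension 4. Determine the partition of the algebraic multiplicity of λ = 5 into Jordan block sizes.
Block sizes for λ = 5: [3, 1, 1, 1]

Step 1 — from the characteristic polynomial, algebraic multiplicity of λ = 5 is 6. From dim ker(M − (5)·I) = 4, there are exactly 4 Jordan blocks for λ = 5.
Step 2 — from the minimal polynomial, the factor (x − 5)^3 tells us the largest block for λ = 5 has size 3.
Step 3 — with total size 6, 4 blocks, and largest block 3, the block sizes (in nonincreasing order) are [3, 1, 1, 1].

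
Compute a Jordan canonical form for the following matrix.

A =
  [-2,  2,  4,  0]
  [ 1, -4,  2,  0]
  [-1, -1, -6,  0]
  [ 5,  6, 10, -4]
J_3(-4) ⊕ J_1(-4)

The characteristic polynomial is
  det(x·I − A) = x^4 + 16*x^3 + 96*x^2 + 256*x + 256 = (x + 4)^4

Eigenvalues and multiplicities (the geometric multiplicity of λ is n − rank(A − λI), which equals the number of Jordan blocks for λ):
  λ = -4: algebraic multiplicity = 4, geometric multiplicity = 2

Determining the block sizes for each eigenvalue:
  λ = -4: with am = 4 and gm = 2, the partition is not yet determined (e.g. several partitions of 4 into 2 parts exist). Let N = A − (-4)·I. Computing rank(N^1) = 2, rank(N^2) = 1, rank(N^3) = 0; the number of blocks of size ≥ j is rank(N^{j−1}) − rank(N^j), giving [2, 1, 1]. So we have 1 block(s) of size 3, 1 block(s) of size 1 → block sizes [3, 1]

Assembling the blocks gives a Jordan form
J =
  [-4,  1,  0,  0]
  [ 0, -4,  1,  0]
  [ 0,  0, -4,  0]
  [ 0,  0,  0, -4]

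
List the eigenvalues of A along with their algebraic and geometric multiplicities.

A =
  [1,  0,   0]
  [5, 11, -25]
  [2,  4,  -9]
λ = 1: alg = 3, geom = 2

Step 1 — factor the characteristic polynomial to read off the algebraic multiplicities:
  χ_A(x) = (x - 1)^3

Step 2 — compute geometric multiplicities via the rank-nullity identity g(λ) = n − rank(A − λI):
  rank(A − (1)·I) = 1, so dim ker(A − (1)·I) = n − 1 = 2

Summary:
  λ = 1: algebraic multiplicity = 3, geometric multiplicity = 2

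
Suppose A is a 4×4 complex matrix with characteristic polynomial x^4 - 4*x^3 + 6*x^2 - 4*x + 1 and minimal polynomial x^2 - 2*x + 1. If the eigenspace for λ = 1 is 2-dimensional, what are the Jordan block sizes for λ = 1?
Block sizes for λ = 1: [2, 2]

Step 1 — from the characteristic polynomial, algebraic multiplicity of λ = 1 is 4. From dim ker(A − (1)·I) = 2, there are exactly 2 Jordan blocks for λ = 1.
Step 2 — from the minimal polynomial, the factor (x − 1)^2 tells us the largest block for λ = 1 has size 2.
Step 3 — with total size 4, 2 blocks, and largest block 2, the block sizes (in nonincreasing order) are [2, 2].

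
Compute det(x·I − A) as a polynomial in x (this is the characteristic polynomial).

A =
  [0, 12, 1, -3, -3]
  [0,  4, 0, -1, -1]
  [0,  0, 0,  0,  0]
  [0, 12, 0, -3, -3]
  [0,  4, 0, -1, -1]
x^5

Expanding det(x·I − A) (e.g. by cofactor expansion or by noting that A is similar to its Jordan form J, which has the same characteristic polynomial as A) gives
  χ_A(x) = x^5
which factors as x^5. The eigenvalues (with algebraic multiplicities) are λ = 0 with multiplicity 5.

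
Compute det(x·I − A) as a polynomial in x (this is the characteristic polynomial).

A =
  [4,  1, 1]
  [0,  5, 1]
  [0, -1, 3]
x^3 - 12*x^2 + 48*x - 64

Expanding det(x·I − A) (e.g. by cofactor expansion or by noting that A is similar to its Jordan form J, which has the same characteristic polynomial as A) gives
  χ_A(x) = x^3 - 12*x^2 + 48*x - 64
which factors as (x - 4)^3. The eigenvalues (with algebraic multiplicities) are λ = 4 with multiplicity 3.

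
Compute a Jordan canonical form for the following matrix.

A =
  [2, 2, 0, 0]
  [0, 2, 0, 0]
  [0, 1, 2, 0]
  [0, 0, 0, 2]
J_2(2) ⊕ J_1(2) ⊕ J_1(2)

The characteristic polynomial is
  det(x·I − A) = x^4 - 8*x^3 + 24*x^2 - 32*x + 16 = (x - 2)^4

Eigenvalues and multiplicities (the geometric multiplicity of λ is n − rank(A − λI), which equals the number of Jordan blocks for λ):
  λ = 2: algebraic multiplicity = 4, geometric multiplicity = 3

Determining the block sizes for each eigenvalue:
  λ = 2: 3 blocks summing to 4 forces exactly one block of size 2 and the rest size 1 → block sizes [2, 1, 1]

Assembling the blocks gives a Jordan form
J =
  [2, 1, 0, 0]
  [0, 2, 0, 0]
  [0, 0, 2, 0]
  [0, 0, 0, 2]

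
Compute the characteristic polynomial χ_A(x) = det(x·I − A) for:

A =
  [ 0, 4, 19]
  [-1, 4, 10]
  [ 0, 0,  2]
x^3 - 6*x^2 + 12*x - 8

Expanding det(x·I − A) (e.g. by cofactor expansion or by noting that A is similar to its Jordan form J, which has the same characteristic polynomial as A) gives
  χ_A(x) = x^3 - 6*x^2 + 12*x - 8
which factors as (x - 2)^3. The eigenvalues (with algebraic multiplicities) are λ = 2 with multiplicity 3.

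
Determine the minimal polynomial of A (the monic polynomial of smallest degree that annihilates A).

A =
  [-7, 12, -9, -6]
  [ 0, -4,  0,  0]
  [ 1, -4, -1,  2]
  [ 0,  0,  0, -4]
x^2 + 8*x + 16

The characteristic polynomial is χ_A(x) = (x + 4)^4, so the eigenvalues are known. The minimal polynomial is
  m_A(x) = Π_λ (x − λ)^{k_λ}
where k_λ is the size of the *largest* Jordan block for λ (equivalently, the smallest k with (A − λI)^k v = 0 for every generalised eigenvector v of λ).

  λ = -4: largest Jordan block has size 2, contributing (x + 4)^2

So m_A(x) = (x + 4)^2 = x^2 + 8*x + 16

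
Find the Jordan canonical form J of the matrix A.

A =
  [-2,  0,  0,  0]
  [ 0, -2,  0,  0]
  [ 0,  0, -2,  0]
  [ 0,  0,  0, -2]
J_1(-2) ⊕ J_1(-2) ⊕ J_1(-2) ⊕ J_1(-2)

The characteristic polynomial is
  det(x·I − A) = x^4 + 8*x^3 + 24*x^2 + 32*x + 16 = (x + 2)^4

Eigenvalues and multiplicities (the geometric multiplicity of λ is n − rank(A − λI), which equals the number of Jordan blocks for λ):
  λ = -2: algebraic multiplicity = 4, geometric multiplicity = 4

Determining the block sizes for each eigenvalue:
  λ = -2: gm = am = 4, so every block has size 1 → block sizes [1, 1, 1, 1]

Assembling the blocks gives a Jordan form
J =
  [-2,  0,  0,  0]
  [ 0, -2,  0,  0]
  [ 0,  0, -2,  0]
  [ 0,  0,  0, -2]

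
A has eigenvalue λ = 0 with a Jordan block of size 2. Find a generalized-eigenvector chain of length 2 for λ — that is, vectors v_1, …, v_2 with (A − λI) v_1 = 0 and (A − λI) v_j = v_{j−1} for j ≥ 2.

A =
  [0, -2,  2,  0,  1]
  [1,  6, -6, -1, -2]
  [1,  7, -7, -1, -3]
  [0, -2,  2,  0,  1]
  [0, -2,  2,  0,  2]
A Jordan chain for λ = 0 of length 2:
v_1 = (0, 1, 1, 0, 0)ᵀ
v_2 = (1, 0, 0, 0, 0)ᵀ

Let N = A − (0)·I. We want v_2 with N^2 v_2 = 0 but N^1 v_2 ≠ 0; then v_{j-1} := N · v_j for j = 2, …, 2.

Pick v_2 = (1, 0, 0, 0, 0)ᵀ.
Then v_1 = N · v_2 = (0, 1, 1, 0, 0)ᵀ.

Sanity check: (A − (0)·I) v_1 = (0, 0, 0, 0, 0)ᵀ = 0. ✓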